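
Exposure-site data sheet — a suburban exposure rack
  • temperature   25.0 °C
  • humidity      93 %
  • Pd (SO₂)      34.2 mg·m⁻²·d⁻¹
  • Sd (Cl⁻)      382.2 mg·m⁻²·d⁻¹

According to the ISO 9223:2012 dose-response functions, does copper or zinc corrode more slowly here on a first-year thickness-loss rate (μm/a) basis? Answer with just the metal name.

copper: T>10 °C ⇒ hinge -0.080·(25.0−10) = -1.2000
  SO₂ term: 0.0053·34.2^0.26·exp(0.059·93-1.2000) = 0.9659
  Sd branch = 0.01025·Sd^0.27·e^(0.036·RH+0.049·T) = 4.943 μm/a
  r_corr = 0.9659 + 4.943 = 5.909 μm/a
zinc: T>10 °C ⇒ hinge -0.071·(25.0−10) = -1.0650
  SO₂ term: 0.0129·34.2^0.44·exp(0.046·93-1.0650) = 1.517
  Sd branch = 0.0175·Sd^0.57·e^(0.008·RH+0.085·T) = 9.14 μm/a
  r_corr = 1.517 + 9.14 = 10.66 μm/a
Ordering by μm/a: zinc (10.7) > copper (5.91)

copper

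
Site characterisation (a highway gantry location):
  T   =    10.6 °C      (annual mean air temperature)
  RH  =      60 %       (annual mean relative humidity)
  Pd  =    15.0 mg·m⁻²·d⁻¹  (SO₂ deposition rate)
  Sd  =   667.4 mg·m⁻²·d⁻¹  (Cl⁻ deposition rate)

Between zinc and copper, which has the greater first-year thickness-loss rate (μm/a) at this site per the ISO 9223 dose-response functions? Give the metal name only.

zinc: f(T) = -0.071·(T−10) [T>10 °C] = -0.0426
  sulphur-dioxide contribution → 0.643 μm/a
  chloride contribution → 2.836 μm/a
  ⇒ r_corr(zinc) = 3.479 μm/a
copper: temperature factor f = -0.080·(0.6) = -0.0480
  sulphur-dioxide contribution → 0.3521 μm/a
  chloride contribution → 0.8649 μm/a
  total first-year rate 1.217 μm/a
Ordering by μm/a: zinc (3.48) > copper (1.22)

zinc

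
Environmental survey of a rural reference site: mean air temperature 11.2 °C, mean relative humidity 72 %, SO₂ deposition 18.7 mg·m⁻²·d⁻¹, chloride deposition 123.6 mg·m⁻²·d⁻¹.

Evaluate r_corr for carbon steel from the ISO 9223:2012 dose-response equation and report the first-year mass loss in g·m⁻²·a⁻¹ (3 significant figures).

r_corr = 519 g·m⁻²·a⁻¹

carbon steel: T>10 °C ⇒ hinge -0.054·(11.2−10) = -0.0648
  Pd branch = 1.77·Pd^0.52·e^(0.02·RH+f) = 32.1 μm/a
  Cl⁻ term: 0.102·123.6^0.62·exp(0.033·72+0.04·11.2) = 34.05
  sum: 32.1 + 34.05 → r_corr = 66.15 μm/a
Convert to mass loss: 66.15 μm/a × 7.85 g/cm³ = 519.3 g·m⁻²·a⁻¹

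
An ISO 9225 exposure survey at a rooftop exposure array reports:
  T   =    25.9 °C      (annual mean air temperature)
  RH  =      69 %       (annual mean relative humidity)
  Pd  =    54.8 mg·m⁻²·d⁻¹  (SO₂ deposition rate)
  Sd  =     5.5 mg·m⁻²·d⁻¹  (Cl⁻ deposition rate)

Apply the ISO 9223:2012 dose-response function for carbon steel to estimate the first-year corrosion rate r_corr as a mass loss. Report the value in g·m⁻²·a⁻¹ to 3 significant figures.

carbon steel: T>10 °C ⇒ hinge -0.054·(25.9−10) = -0.8586
  Pd branch = 1.77·Pd^0.52·e^(0.02·RH+f) = 23.91 μm/a
  Cl⁻ term: 0.102·5.5^0.62·exp(0.033·69+0.04·25.9) = 8.062
  sum: 23.91 + 8.062 → r_corr = 31.97 μm/a
Convert to mass loss: 31.97 μm/a × 7.85 g/cm³ = 251 g·m⁻²·a⁻¹

r_corr = 251 g·m⁻²·a⁻¹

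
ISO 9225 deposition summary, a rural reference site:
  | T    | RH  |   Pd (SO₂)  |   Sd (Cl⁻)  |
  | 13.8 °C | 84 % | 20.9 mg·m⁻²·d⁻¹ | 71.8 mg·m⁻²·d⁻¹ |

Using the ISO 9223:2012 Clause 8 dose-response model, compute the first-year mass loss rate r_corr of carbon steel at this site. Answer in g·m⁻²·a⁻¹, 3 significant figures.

carbon steel: temperature factor f = -0.054·(3.8) = -0.2052
  Pd branch = 1.77·Pd^0.52·e^(0.02·RH+f) = 37.58 μm/a
  Cl⁻ term: 0.102·71.8^0.62·exp(0.033·84+0.04·13.8) = 40.09
  sum: 37.58 + 40.09 → r_corr = 77.67 μm/a
Convert to mass loss: 77.67 μm/a × 7.85 g/cm³ = 609.7 g·m⁻²·a⁻¹

r_corr = 610 g·m⁻²·a⁻¹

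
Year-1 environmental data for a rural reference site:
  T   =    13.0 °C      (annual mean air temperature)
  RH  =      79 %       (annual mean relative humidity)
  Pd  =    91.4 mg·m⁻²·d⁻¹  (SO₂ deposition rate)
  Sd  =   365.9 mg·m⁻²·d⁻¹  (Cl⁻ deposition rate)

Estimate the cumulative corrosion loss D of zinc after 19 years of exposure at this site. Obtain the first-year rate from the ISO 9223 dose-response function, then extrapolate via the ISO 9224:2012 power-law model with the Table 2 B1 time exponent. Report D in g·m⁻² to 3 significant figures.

D(19) = 450 g·m⁻²

zinc: temperature factor f = -0.071·(3.0) = -0.2130
  SO₂ term: 0.0129·91.4^0.44·exp(0.046·79-0.2130) = 2.878
  Cl⁻ term: 0.0175·365.9^0.57·exp(0.008·79+0.085·13.0) = 2.874
  sum: 2.878 + 2.874 → r_corr = 5.752 μm/a
ISO 9224: D(t) = r_corr · t^b with b = 0.813 (zinc, B1)
  D(19) = 5.752 × 19^0.813 = 5.752 × 10.96 = 63.02 μm
  Mass loss = 63.02 μm × 7.14 g/cm³ = 450 g·m⁻²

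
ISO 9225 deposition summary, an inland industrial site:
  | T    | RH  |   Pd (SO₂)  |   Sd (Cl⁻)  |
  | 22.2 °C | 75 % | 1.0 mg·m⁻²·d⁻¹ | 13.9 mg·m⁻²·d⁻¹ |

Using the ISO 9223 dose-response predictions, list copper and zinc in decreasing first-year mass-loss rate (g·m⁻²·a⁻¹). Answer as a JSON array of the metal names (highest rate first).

copper: T>10 °C ⇒ hinge -0.080·(22.2−10) = -0.9760
  SO₂ term: 0.0053·1.0^0.26·exp(0.059·75-0.9760) = 0.1668
  Sd branch = 0.01025·Sd^0.27·e^(0.036·RH+0.049·T) = 0.9212 μm/a
  r_corr = 0.1668 + 0.9212 = 1.088 μm/a
  mass loss = 1.088 μm/a × 8.96 g/cm³ = 9.748 g·m⁻²·a⁻¹
zinc: T>10 °C ⇒ hinge -0.071·(22.2−10) = -0.8662
  SO₂ term: 0.0129·1.0^0.44·exp(0.046·75-0.8662) = 0.1709
  Sd branch = 0.0175·Sd^0.57·e^(0.008·RH+0.085·T) = 0.9433 μm/a
  sum: 0.1709 + 0.9433 → r_corr = 1.114 μm/a
  mass loss = 1.114 μm/a × 7.14 g/cm³ = 7.955 g·m⁻²·a⁻¹
Ordering by g·m⁻²·a⁻¹: copper (9.75) > zinc (7.96)

["copper", "zinc"]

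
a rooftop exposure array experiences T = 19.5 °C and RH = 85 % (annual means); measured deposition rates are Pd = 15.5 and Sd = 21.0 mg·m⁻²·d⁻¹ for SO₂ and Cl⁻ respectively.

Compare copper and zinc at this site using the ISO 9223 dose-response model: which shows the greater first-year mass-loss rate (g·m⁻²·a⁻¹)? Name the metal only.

copper

copper: T>10 °C ⇒ hinge -0.080·(19.5−10) = -0.7600
  sulphur-dioxide contribution → 0.7615 μm/a
  chloride contribution → 1.293 μm/a
  ⇒ r_corr(copper) = 2.055 μm/a
  mass loss = 2.055 μm/a × 8.96 g/cm³ = 18.41 g·m⁻²·a⁻¹
zinc: f(T) = -0.071·(T−10) [T>10 °C] = -0.6745
  sulphur-dioxide contribution → 1.095 μm/a
  chloride contribution → 1.028 μm/a
  total first-year rate 2.123 μm/a
  mass loss = 2.123 μm/a × 7.14 g/cm³ = 15.16 g·m⁻²·a⁻¹
Ordering by g·m⁻²·a⁻¹: copper (18.4) > zinc (15.2)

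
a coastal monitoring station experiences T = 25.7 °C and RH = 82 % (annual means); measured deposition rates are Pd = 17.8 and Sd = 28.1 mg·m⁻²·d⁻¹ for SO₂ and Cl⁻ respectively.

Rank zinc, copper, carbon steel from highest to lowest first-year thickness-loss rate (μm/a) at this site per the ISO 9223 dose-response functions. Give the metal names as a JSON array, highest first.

["carbon steel", "zinc", "copper"]

zinc: temperature factor f = -0.071·(15.7) = -1.1147
  SO₂ term: 0.0129·17.8^0.44·exp(0.046·82-1.1147) = 0.6529
  Sd branch = 0.0175·Sd^0.57·e^(0.008·RH+0.085·T) = 2.006 μm/a
  r_corr = 0.6529 + 2.006 = 2.659 μm/a
copper: T>10 °C ⇒ hinge -0.080·(25.7−10) = -1.2560
  Pd branch = 0.0053·Pd^0.26·e^(0.059·RH+f) = 0.4027 μm/a
  Cl⁻ term: 0.01025·28.1^0.27·exp(0.036·82+0.049·25.7) = 1.701
  r_corr = 0.4027 + 1.701 = 2.104 μm/a
carbon steel: f(T) = -0.054·(T−10) [T>10 °C] = -0.8478
  SO₂ term: 1.77·17.8^0.52·exp(0.02·82-0.8478) = 17.47
  Sd branch = 0.102·Sd^0.62·e^(0.033·RH+0.04·T) = 33.76 μm/a
  sum: 17.47 + 33.76 → r_corr = 51.23 μm/a
Ordering by μm/a: carbon steel (51.2) > zinc (2.66) > copper (2.1)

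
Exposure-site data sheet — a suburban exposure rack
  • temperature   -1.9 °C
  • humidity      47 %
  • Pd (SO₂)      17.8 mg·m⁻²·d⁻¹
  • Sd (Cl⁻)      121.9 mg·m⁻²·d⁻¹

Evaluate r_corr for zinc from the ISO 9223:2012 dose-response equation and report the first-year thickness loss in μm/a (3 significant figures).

r_corr = 0.588 μm/a

zinc: T≤10 °C ⇒ hinge +0.038·(-1.9−10) = -0.4522
  Pd branch = 0.0129·Pd^0.44·e^(0.046·RH+f) = 0.2531 μm/a
  Cl⁻ term: 0.0175·121.9^0.57·exp(0.008·47+0.085·-1.9) = 0.3351
  r_corr = 0.2531 + 0.3351 = 0.5883 μm/a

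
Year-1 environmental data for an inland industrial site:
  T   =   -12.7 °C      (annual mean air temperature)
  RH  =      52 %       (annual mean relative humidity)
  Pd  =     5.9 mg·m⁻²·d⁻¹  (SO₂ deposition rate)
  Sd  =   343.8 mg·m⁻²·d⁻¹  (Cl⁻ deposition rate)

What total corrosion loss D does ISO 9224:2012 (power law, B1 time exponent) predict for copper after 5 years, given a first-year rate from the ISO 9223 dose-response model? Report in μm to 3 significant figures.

copper: temperature factor f = +0.126·(-22.7) = -2.8602
  Pd branch = 0.0053·Pd^0.26·e^(0.059·RH+f) = 0.01035 μm/a
  Sd branch = 0.01025·Sd^0.27·e^(0.036·RH+0.049·T) = 0.1731 μm/a
  r_corr = 0.01035 + 0.1731 = 0.1834 μm/a
Power-law: D(5) = r_corr · 5^0.667
  D(5) = 0.1834 × 5^0.667 = 0.1834 × 2.926 = 0.5367 μm

D(5) = 0.537 μm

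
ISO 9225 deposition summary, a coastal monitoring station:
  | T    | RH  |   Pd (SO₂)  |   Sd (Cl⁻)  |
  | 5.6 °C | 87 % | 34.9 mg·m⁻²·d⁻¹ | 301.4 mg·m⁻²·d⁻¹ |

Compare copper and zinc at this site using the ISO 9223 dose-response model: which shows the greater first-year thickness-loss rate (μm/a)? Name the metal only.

copper: f(T) = +0.126·(T−10) [T≤10 °C] = -0.5544
  SO₂ term: 0.0053·34.9^0.26·exp(0.059·87-0.5544) = 1.3
  Cl⁻ term: 0.01025·301.4^0.27·exp(0.036·87+0.049·5.6) = 1.444
  r_corr = 1.3 + 1.444 = 2.743 μm/a
zinc: temperature factor f = +0.038·(-4.4) = -0.1672
  SO₂ term: 0.0129·34.9^0.44·exp(0.046·87-0.1672) = 2.85
  Sd branch = 0.0175·Sd^0.57·e^(0.008·RH+0.085·T) = 1.463 μm/a
  r_corr = 2.85 + 1.463 = 4.313 μm/a
Ordering by μm/a: zinc (4.31) > copper (2.74)

zinc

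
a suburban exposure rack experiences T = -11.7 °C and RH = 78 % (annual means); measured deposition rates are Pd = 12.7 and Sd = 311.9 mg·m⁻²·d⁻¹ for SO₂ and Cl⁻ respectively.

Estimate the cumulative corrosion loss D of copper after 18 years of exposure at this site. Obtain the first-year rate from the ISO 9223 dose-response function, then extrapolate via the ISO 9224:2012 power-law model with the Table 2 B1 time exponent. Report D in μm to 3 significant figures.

D(18) = 3.56 μm

copper: temperature factor f = +0.126·(-21.7) = -2.7342
  sulphur-dioxide contribution → 0.06644 μm/a
  chloride contribution → 0.4515 μm/a
  ⇒ r_corr(copper) = 0.5179 μm/a
ISO 9224: D(t) = r_corr · t^b with b = 0.667 (copper, B1)
  D(18) = 0.5179 × 18^0.667 = 0.5179 × 6.875 = 3.561 μm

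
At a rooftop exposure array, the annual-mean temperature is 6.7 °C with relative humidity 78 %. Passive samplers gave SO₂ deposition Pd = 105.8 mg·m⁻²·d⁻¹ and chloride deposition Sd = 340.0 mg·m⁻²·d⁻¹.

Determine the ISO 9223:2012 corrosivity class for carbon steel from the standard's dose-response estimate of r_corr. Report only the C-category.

carbon steel: f(T) = +0.150·(T−10) [T≤10 °C] = -0.4950
  sulphur-dioxide contribution → 57.97 μm/a
  chloride contribution → 64.92 μm/a
  ⇒ r_corr(carbon steel) = 122.9 μm/a
123 μm/a falls in (80, 200] for carbon steel → category C5

C5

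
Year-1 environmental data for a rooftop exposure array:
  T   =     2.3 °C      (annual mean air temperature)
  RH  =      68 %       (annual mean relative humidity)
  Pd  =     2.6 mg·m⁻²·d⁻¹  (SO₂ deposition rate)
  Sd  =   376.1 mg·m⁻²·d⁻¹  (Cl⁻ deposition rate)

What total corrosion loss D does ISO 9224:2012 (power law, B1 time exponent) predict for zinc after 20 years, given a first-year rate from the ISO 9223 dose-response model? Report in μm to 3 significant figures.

D(20) = 16.1 μm

zinc: T≤10 °C ⇒ hinge +0.038·(2.3−10) = -0.2926
  sulphur-dioxide contribution → 0.3346 μm/a
  chloride contribution → 1.077 μm/a
  total first-year rate 1.411 μm/a
ISO 9224: D(t) = r_corr · t^b with b = 0.813 (zinc, B1)
  D(20) = 1.411 × 20^0.813 = 1.411 × 11.42 = 16.12 μm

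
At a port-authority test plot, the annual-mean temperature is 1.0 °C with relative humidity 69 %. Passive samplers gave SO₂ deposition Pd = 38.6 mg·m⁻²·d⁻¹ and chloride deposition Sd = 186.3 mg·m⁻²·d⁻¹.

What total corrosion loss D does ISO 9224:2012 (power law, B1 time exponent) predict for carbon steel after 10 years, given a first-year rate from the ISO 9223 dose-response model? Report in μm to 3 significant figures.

carbon steel: f(T) = +0.150·(T−10) [T≤10 °C] = -1.3500
  SO₂ term: 1.77·38.6^0.52·exp(0.02·69-1.3500) = 12.19
  Sd branch = 0.102·Sd^0.62·e^(0.033·RH+0.04·T) = 26.45 μm/a
  r_corr = 12.19 + 26.45 = 38.64 μm/a
Long-term exponent b (ISO 9224 Table 2, B1) = 0.523
  D(10) = 38.64 × 10^0.523 = 38.64 × 3.334 = 128.8 μm

D(10) = 129 μm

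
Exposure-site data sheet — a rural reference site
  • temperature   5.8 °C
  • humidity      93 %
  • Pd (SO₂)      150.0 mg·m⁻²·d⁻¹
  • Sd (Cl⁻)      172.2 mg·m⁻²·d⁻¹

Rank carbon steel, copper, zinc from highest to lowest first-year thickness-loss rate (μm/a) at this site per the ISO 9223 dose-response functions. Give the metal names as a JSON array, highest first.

carbon steel: T≤10 °C ⇒ hinge +0.150·(5.8−10) = -0.6300
  Pd branch = 1.77·Pd^0.52·e^(0.02·RH+f) = 81.98 μm/a
  Sd branch = 0.102·Sd^0.62·e^(0.033·RH+0.04·T) = 67.38 μm/a
  r_corr = 81.98 + 67.38 = 149.4 μm/a
copper: T≤10 °C ⇒ hinge +0.126·(5.8−10) = -0.5292
  Pd branch = 0.0053·Pd^0.26·e^(0.059·RH+f) = 2.775 μm/a
  Cl⁻ term: 0.01025·172.2^0.27·exp(0.036·93+0.049·5.8) = 1.556
  r_corr = 2.775 + 1.556 = 4.33 μm/a
zinc: T≤10 °C ⇒ hinge +0.038·(5.8−10) = -0.1596
  SO₂ term: 0.0129·150.0^0.44·exp(0.046·93-0.1596) = 7.189
  Sd branch = 0.0175·Sd^0.57·e^(0.008·RH+0.085·T) = 1.134 μm/a
  r_corr = 7.189 + 1.134 = 8.323 μm/a
Ordering by μm/a: carbon steel (149) > zinc (8.32) > copper (4.33)

["carbon steel", "zinc", "copper"]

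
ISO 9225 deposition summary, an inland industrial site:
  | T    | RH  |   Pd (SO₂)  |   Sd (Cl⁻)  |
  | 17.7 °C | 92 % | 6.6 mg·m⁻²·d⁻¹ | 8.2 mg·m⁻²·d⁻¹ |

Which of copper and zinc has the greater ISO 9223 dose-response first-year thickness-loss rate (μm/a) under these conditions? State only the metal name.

copper

copper: f(T) = -0.080·(T−10) [T>10 °C] = -0.6160
  sulphur-dioxide contribution → 1.065 μm/a
  chloride contribution → 1.182 μm/a
  ⇒ r_corr(copper) = 2.246 μm/a
zinc: T>10 °C ⇒ hinge -0.071·(17.7−10) = -0.5467
  sulphur-dioxide contribution → 1.179 μm/a
  chloride contribution → 0.5457 μm/a
  ⇒ r_corr(zinc) = 1.725 μm/a
Ordering by μm/a: copper (2.25) > zinc (1.73)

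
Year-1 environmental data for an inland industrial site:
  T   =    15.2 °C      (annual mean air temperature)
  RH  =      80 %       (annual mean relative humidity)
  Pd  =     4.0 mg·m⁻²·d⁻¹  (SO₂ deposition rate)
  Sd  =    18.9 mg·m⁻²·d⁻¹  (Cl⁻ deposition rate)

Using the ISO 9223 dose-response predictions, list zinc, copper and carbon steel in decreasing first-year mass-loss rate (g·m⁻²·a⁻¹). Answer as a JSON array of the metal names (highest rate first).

zinc: f(T) = -0.071·(T−10) [T>10 °C] = -0.3692
  sulphur-dioxide contribution → 0.6507 μm/a
  chloride contribution → 0.6452 μm/a
  total first-year rate 1.296 μm/a
  mass loss = 1.296 μm/a × 7.14 g/cm³ = 9.252 g·m⁻²·a⁻¹
copper: f(T) = -0.080·(T−10) [T>10 °C] = -0.4160
  sulphur-dioxide contribution → 0.5624 μm/a
  chloride contribution → 0.8504 μm/a
  ⇒ r_corr(copper) = 1.413 μm/a
  mass loss = 1.413 μm/a × 8.96 g/cm³ = 12.66 g·m⁻²·a⁻¹
carbon steel: temperature factor f = -0.054·(5.2) = -0.2808
  sulphur-dioxide contribution → 13.61 μm/a
  chloride contribution → 16.24 μm/a
  ⇒ r_corr(carbon steel) = 29.85 μm/a
  mass loss = 29.85 μm/a × 7.85 g/cm³ = 234.4 g·m⁻²·a⁻¹
Ordering by g·m⁻²·a⁻¹: carbon steel (234) > copper (12.7) > zinc (9.25)

["carbon steel", "copper", "zinc"]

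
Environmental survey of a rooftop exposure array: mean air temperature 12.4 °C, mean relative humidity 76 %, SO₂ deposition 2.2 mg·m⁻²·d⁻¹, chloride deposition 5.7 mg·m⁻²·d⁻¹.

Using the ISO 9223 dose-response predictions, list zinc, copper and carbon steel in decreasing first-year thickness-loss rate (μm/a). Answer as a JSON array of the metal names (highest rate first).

zinc: T>10 °C ⇒ hinge -0.071·(12.4−10) = -0.1704
  SO₂ term: 0.0129·2.2^0.44·exp(0.046·76-0.1704) = 0.5076
  Cl⁻ term: 0.0175·5.7^0.57·exp(0.008·76+0.085·12.4) = 0.2487
  r_corr = 0.5076 + 0.2487 = 0.7563 μm/a
copper: f(T) = -0.080·(T−10) [T>10 °C] = -0.1920
  Pd branch = 0.0053·Pd^0.26·e^(0.059·RH+f) = 0.4757 μm/a
  Cl⁻ term: 0.01025·5.7^0.27·exp(0.036·76+0.049·12.4) = 0.4644
  r_corr = 0.4757 + 0.4644 = 0.9401 μm/a
carbon steel: f(T) = -0.054·(T−10) [T>10 °C] = -0.1296
  SO₂ term: 1.77·2.2^0.52·exp(0.02·76-0.1296) = 10.71
  Cl⁻ term: 0.102·5.7^0.62·exp(0.033·76+0.04·12.4) = 6.052
  r_corr = 10.71 + 6.052 = 16.76 μm/a
Ordering by μm/a: carbon steel (16.8) > copper (0.94) > zinc (0.756)

["carbon steel", "copper", "zinc"]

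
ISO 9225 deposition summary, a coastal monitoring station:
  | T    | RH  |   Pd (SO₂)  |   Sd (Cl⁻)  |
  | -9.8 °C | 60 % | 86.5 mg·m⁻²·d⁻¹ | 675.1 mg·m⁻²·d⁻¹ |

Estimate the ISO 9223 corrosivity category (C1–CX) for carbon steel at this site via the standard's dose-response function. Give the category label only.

C3

carbon steel: temperature factor f = +0.150·(-19.8) = -2.9700
  Pd branch = 1.77·Pd^0.52·e^(0.02·RH+f) = 3.066 μm/a
  Cl⁻ term: 0.102·675.1^0.62·exp(0.033·60+0.04·-9.8) = 28.34
  r_corr = 3.066 + 28.34 = 31.41 μm/a
Category bounds: 25…50 μm/a bracket r_corr ⇒ C3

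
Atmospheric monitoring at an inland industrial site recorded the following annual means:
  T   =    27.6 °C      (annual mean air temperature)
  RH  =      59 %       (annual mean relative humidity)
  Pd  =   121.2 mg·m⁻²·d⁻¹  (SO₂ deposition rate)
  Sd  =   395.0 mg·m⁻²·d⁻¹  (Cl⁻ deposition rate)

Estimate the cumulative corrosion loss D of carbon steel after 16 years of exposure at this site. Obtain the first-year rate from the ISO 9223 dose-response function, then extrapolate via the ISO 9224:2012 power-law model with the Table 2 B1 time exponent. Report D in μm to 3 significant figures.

D(16) = 489 μm

carbon steel: f(T) = -0.054·(T−10) [T>10 °C] = -0.9504
  sulphur-dioxide contribution → 26.98 μm/a
  chloride contribution → 87.81 μm/a
  ⇒ r_corr(carbon steel) = 114.8 μm/a
Long-term exponent b (ISO 9224 Table 2, B1) = 0.523
  D(16) = 114.8 × 16^0.523 = 114.8 × 4.263 = 489.4 μm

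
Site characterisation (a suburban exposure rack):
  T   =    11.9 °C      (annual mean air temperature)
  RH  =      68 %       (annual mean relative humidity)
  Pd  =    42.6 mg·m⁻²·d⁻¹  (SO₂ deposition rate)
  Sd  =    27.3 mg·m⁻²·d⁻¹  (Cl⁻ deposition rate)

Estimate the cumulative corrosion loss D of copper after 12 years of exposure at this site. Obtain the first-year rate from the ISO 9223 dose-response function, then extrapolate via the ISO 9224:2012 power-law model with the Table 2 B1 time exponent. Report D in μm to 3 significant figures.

D(12) = 6.22 μm

copper: temperature factor f = -0.080·(1.9) = -0.1520
  Pd branch = 0.0053·Pd^0.26·e^(0.059·RH+f) = 0.6673 μm/a
  Cl⁻ term: 0.01025·27.3^0.27·exp(0.036·68+0.049·11.9) = 0.5187
  r_corr = 0.6673 + 0.5187 = 1.186 μm/a
Power-law: D(12) = r_corr · 12^0.667
  D(12) = 1.186 × 12^0.667 = 1.186 × 5.246 = 6.221 μm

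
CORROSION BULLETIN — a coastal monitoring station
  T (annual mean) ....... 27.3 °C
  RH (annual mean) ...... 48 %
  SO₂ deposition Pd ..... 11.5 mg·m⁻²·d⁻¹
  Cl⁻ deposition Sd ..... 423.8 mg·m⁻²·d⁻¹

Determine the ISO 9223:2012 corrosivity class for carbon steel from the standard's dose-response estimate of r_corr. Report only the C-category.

carbon steel: temperature factor f = -0.054·(17.3) = -0.9342
  Pd branch = 1.77·Pd^0.52·e^(0.02·RH+f) = 6.468 μm/a
  Sd branch = 0.102·Sd^0.62·e^(0.033·RH+0.04·T) = 63.04 μm/a
  sum: 6.468 + 63.04 → r_corr = 69.51 μm/a
ISO 9223 Table 2 (carbon steel): 50 < 69.5 ≤ 80 μm/a ⇒ C4

C4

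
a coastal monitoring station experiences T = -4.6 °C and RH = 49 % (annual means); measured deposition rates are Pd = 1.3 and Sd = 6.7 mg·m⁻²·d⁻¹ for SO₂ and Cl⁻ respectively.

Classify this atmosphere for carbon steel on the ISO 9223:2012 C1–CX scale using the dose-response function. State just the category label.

carbon steel: f(T) = +0.150·(T−10) [T≤10 °C] = -2.1900
  Pd branch = 1.77·Pd^0.52·e^(0.02·RH+f) = 0.605 μm/a
  Cl⁻ term: 0.102·6.7^0.62·exp(0.033·49+0.04·-4.6) = 1.39
  sum: 0.605 + 1.39 → r_corr = 1.995 μm/a
ISO 9223 Table 2 (carbon steel): 1.3 < 2 ≤ 25 μm/a ⇒ C2

C2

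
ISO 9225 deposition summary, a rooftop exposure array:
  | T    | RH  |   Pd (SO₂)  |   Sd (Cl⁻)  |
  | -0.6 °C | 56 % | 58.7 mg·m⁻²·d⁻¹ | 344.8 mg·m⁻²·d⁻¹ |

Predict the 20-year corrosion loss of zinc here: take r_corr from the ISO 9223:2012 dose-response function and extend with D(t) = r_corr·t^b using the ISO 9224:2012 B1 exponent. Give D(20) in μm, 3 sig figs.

D(20) = 16.1 μm

zinc: temperature factor f = +0.038·(-10.6) = -0.4028
  Pd branch = 0.0129·Pd^0.44·e^(0.046·RH+f) = 0.6801 μm/a
  Cl⁻ term: 0.0175·344.8^0.57·exp(0.008·56+0.085·-0.6) = 0.7276
  sum: 0.6801 + 0.7276 → r_corr = 1.408 μm/a
Power-law: D(20) = r_corr · 20^0.813
  D(20) = 1.408 × 20^0.813 = 1.408 × 11.42 = 16.08 μm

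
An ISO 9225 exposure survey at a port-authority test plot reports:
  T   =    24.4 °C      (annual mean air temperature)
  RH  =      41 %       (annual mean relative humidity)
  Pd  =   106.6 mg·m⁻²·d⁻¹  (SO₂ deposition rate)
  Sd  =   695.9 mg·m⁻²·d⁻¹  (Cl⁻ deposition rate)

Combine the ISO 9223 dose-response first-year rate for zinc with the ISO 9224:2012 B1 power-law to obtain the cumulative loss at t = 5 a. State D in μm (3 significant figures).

zinc: f(T) = -0.071·(T−10) [T>10 °C] = -1.0224
  Pd branch = 0.0129·Pd^0.44·e^(0.046·RH+f) = 0.2387 μm/a
  Cl⁻ term: 0.0175·695.9^0.57·exp(0.008·41+0.085·24.4) = 8.062
  r_corr = 0.2387 + 8.062 = 8.301 μm/a
Power-law: D(5) = r_corr · 5^0.813
  D(5) = 8.301 × 5^0.813 = 8.301 × 3.701 = 30.72 μm

D(5) = 30.7 μm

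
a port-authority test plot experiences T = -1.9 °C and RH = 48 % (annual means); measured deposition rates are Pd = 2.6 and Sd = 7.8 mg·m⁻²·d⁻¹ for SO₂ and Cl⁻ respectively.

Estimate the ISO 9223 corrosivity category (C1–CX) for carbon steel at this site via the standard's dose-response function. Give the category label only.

C2

carbon steel: T≤10 °C ⇒ hinge +0.150·(-1.9−10) = -1.7850
  SO₂ term: 1.77·2.6^0.52·exp(0.02·48-1.7850) = 1.275
  Sd branch = 0.102·Sd^0.62·e^(0.033·RH+0.04·T) = 1.647 μm/a
  r_corr = 1.275 + 1.647 = 2.922 μm/a
2.92 μm/a falls in (1.3, 25] for carbon steel → category C2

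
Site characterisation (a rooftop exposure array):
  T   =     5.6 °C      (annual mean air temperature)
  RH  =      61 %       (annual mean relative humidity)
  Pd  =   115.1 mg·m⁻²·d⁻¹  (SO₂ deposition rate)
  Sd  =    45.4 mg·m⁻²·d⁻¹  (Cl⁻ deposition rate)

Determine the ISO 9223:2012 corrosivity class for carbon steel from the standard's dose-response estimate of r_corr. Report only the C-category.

C3

carbon steel: f(T) = +0.150·(T−10) [T≤10 °C] = -0.6600
  Pd branch = 1.77·Pd^0.52·e^(0.02·RH+f) = 36.55 μm/a
  Cl⁻ term: 0.102·45.4^0.62·exp(0.033·61+0.04·5.6) = 10.17
  sum: 36.55 + 10.17 → r_corr = 46.73 μm/a
46.7 μm/a falls in (25, 50] for carbon steel → category C3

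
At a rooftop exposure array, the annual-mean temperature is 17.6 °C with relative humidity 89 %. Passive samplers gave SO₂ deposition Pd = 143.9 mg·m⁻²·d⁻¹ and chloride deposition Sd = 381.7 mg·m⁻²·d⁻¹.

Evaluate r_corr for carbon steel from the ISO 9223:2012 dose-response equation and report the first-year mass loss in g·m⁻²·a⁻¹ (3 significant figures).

carbon steel: f(T) = -0.054·(T−10) [T>10 °C] = -0.4104
  SO₂ term: 1.77·143.9^0.52·exp(0.02·89-0.4104) = 92.25
  Sd branch = 0.102·Sd^0.62·e^(0.033·RH+0.04·T) = 155.1 μm/a
  sum: 92.25 + 155.1 → r_corr = 247.3 μm/a
Convert to mass loss: 247.3 μm/a × 7.85 g/cm³ = 1941 g·m⁻²·a⁻¹

r_corr = 1.94e+03 g·m⁻²·a⁻¹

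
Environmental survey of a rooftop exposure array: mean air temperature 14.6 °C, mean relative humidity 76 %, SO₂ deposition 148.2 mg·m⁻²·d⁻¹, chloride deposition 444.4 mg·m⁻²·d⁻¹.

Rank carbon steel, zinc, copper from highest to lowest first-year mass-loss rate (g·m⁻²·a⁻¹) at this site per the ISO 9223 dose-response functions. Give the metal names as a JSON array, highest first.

carbon steel: temperature factor f = -0.054·(4.6) = -0.2484
  SO₂ term: 1.77·148.2^0.52·exp(0.02·76-0.2484) = 84.93
  Sd branch = 0.102·Sd^0.62·e^(0.033·RH+0.04·T) = 98.41 μm/a
  r_corr = 84.93 + 98.41 = 183.3 μm/a
  mass loss = 183.3 μm/a × 7.85 g/cm³ = 1439 g·m⁻²·a⁻¹
zinc: T>10 °C ⇒ hinge -0.071·(14.6−10) = -0.3266
  Pd branch = 0.0129·Pd^0.44·e^(0.046·RH+f) = 2.768 μm/a
  Sd branch = 0.0175·Sd^0.57·e^(0.008·RH+0.085·T) = 3.592 μm/a
  r_corr = 2.768 + 3.592 = 6.36 μm/a
  mass loss = 6.36 μm/a × 7.14 g/cm³ = 45.41 g·m⁻²·a⁻¹
copper: T>10 °C ⇒ hinge -0.080·(14.6−10) = -0.3680
  SO₂ term: 0.0053·148.2^0.26·exp(0.059·76-0.3680) = 1.192
  Sd branch = 0.01025·Sd^0.27·e^(0.036·RH+0.049·T) = 1.677 μm/a
  sum: 1.192 + 1.677 → r_corr = 2.869 μm/a
  mass loss = 2.869 μm/a × 8.96 g/cm³ = 25.71 g·m⁻²·a⁻¹
Ordering by g·m⁻²·a⁻¹: carbon steel (1440) > zinc (45.4) > copper (25.7)

["carbon steel", "zinc", "copper"]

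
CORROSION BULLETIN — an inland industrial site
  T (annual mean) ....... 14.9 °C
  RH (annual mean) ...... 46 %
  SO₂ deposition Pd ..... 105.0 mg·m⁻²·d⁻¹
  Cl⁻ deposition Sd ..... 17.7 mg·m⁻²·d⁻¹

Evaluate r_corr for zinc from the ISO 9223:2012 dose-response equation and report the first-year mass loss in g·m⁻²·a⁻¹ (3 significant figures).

r_corr = 7.48 g·m⁻²·a⁻¹

zinc: temperature factor f = -0.071·(4.9) = -0.3479
  sulphur-dioxide contribution → 0.5859 μm/a
  chloride contribution → 0.4616 μm/a
  total first-year rate 1.047 μm/a
Convert to mass loss: 1.047 μm/a × 7.14 g/cm³ = 7.479 g·m⁻²·a⁻¹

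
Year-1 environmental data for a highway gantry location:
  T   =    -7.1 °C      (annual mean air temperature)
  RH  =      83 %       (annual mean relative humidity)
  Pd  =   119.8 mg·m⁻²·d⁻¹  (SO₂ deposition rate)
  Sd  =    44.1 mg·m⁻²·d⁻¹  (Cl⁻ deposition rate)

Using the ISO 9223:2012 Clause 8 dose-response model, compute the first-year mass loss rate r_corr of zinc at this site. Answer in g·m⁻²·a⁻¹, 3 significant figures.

r_corr = 19.1 g·m⁻²·a⁻¹

zinc: f(T) = +0.038·(T−10) [T≤10 °C] = -0.6498
  SO₂ term: 0.0129·119.8^0.44·exp(0.046·83-0.6498) = 2.518
  Sd branch = 0.0175·Sd^0.57·e^(0.008·RH+0.085·T) = 0.1609 μm/a
  sum: 2.518 + 0.1609 → r_corr = 2.679 μm/a
Convert to mass loss: 2.679 μm/a × 7.14 g/cm³ = 19.13 g·m⁻²·a⁻¹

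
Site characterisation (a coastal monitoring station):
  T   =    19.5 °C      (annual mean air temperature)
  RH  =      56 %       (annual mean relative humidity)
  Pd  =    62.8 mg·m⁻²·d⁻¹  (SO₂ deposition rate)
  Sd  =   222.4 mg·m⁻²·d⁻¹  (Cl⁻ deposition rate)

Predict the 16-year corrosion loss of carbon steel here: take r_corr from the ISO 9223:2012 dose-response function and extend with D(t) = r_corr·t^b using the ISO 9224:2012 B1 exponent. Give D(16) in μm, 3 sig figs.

carbon steel: f(T) = -0.054·(T−10) [T>10 °C] = -0.5130
  Pd branch = 1.77·Pd^0.52·e^(0.02·RH+f) = 27.96 μm/a
  Sd branch = 0.102·Sd^0.62·e^(0.033·RH+0.04·T) = 40.29 μm/a
  r_corr = 27.96 + 40.29 = 68.25 μm/a
Long-term exponent b (ISO 9224 Table 2, B1) = 0.523
  D(16) = 68.25 × 16^0.523 = 68.25 × 4.263 = 291 μm

D(16) = 291 μm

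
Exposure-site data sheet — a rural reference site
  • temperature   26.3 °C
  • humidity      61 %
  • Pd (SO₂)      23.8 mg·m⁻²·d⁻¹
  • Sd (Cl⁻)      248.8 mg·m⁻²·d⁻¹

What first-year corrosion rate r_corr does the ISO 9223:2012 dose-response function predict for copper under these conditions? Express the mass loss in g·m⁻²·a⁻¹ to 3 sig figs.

copper: T>10 °C ⇒ hinge -0.080·(26.3−10) = -1.3040
  SO₂ term: 0.0053·23.8^0.26·exp(0.059·61-1.3040) = 0.1199
  Sd branch = 0.01025·Sd^0.27·e^(0.036·RH+0.049·T) = 1.482 μm/a
  r_corr = 0.1199 + 1.482 = 1.602 μm/a
Convert to mass loss: 1.602 μm/a × 8.96 g/cm³ = 14.36 g·m⁻²·a⁻¹

r_corr = 14.4 g·m⁻²·a⁻¹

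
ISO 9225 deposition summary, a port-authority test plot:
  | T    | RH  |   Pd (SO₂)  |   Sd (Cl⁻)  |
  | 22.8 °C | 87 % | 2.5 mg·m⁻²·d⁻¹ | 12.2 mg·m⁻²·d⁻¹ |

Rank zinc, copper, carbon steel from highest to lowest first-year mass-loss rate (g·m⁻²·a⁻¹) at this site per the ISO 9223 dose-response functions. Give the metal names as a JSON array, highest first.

zinc: f(T) = -0.071·(T−10) [T>10 °C] = -0.9088
  sulphur-dioxide contribution → 0.4256 μm/a
  chloride contribution → 1.014 μm/a
  total first-year rate 1.44 μm/a
  mass loss = 1.44 μm/a × 7.14 g/cm³ = 10.28 g·m⁻²·a⁻¹
copper: T>10 °C ⇒ hinge -0.080·(22.8−10) = -1.0240
  sulphur-dioxide contribution → 0.4095 μm/a
  chloride contribution → 1.411 μm/a
  ⇒ r_corr(copper) = 1.82 μm/a
  mass loss = 1.82 μm/a × 8.96 g/cm³ = 16.31 g·m⁻²·a⁻¹
carbon steel: T>10 °C ⇒ hinge -0.054·(22.8−10) = -0.6912
  sulphur-dioxide contribution → 8.136 μm/a
  chloride contribution → 21.14 μm/a
  total first-year rate 29.27 μm/a
  mass loss = 29.27 μm/a × 7.85 g/cm³ = 229.8 g·m⁻²·a⁻¹
Ordering by g·m⁻²·a⁻¹: carbon steel (230) > copper (16.3) > zinc (10.3)

["carbon steel", "copper", "zinc"]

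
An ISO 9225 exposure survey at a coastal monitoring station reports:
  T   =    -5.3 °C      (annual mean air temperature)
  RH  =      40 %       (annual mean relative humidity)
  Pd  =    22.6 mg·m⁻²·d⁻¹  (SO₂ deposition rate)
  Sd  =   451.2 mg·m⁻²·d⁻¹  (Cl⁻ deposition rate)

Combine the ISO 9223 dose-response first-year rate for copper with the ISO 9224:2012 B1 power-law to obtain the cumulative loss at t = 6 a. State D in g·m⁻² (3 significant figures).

copper: T≤10 °C ⇒ hinge +0.126·(-5.3−10) = -1.9278
  SO₂ term: 0.0053·22.6^0.26·exp(0.059·40-1.9278) = 0.01837
  Sd branch = 0.01025·Sd^0.27·e^(0.036·RH+0.049·T) = 0.1738 μm/a
  r_corr = 0.01837 + 0.1738 = 0.1921 μm/a
Power-law: D(6) = r_corr · 6^0.667
  D(6) = 0.1921 × 6^0.667 = 0.1921 × 3.304 = 0.6348 μm
  Mass loss = 0.6348 μm × 8.96 g/cm³ = 5.688 g·m⁻²

D(6) = 5.69 g·m⁻²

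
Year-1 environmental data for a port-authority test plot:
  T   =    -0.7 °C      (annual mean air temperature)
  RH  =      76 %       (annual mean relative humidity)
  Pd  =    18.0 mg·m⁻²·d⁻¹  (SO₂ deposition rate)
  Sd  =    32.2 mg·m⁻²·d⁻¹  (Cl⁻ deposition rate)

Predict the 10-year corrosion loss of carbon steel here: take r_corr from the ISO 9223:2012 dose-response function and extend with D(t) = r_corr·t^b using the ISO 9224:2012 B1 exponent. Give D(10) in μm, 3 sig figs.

carbon steel: temperature factor f = +0.150·(-10.7) = -1.6050
  sulphur-dioxide contribution → 7.308 μm/a
  chloride contribution → 10.48 μm/a
  total first-year rate 17.79 μm/a
Power-law: D(10) = r_corr · 10^0.523
  D(10) = 17.79 × 10^0.523 = 17.79 × 3.334 = 59.32 μm

D(10) = 59.3 μm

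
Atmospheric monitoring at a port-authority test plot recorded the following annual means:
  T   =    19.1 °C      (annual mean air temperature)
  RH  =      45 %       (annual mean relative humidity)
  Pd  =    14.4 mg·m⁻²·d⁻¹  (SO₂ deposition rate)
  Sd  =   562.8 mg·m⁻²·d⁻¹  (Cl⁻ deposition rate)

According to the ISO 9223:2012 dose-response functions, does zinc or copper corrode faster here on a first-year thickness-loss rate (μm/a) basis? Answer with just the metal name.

zinc: f(T) = -0.071·(T−10) [T>10 °C] = -0.6461
  Pd branch = 0.0129·Pd^0.44·e^(0.046·RH+f) = 0.1732 μm/a
  Cl⁻ term: 0.0175·562.8^0.57·exp(0.008·45+0.085·19.1) = 4.701
  sum: 0.1732 + 4.701 → r_corr = 4.874 μm/a
copper: temperature factor f = -0.080·(9.1) = -0.7280
  Pd branch = 0.0053·Pd^0.26·e^(0.059·RH+f) = 0.07283 μm/a
  Sd branch = 0.01025·Sd^0.27·e^(0.036·RH+0.049·T) = 0.73 μm/a
  sum: 0.07283 + 0.73 → r_corr = 0.8029 μm/a
Ordering by μm/a: zinc (4.87) > copper (0.803)

zinc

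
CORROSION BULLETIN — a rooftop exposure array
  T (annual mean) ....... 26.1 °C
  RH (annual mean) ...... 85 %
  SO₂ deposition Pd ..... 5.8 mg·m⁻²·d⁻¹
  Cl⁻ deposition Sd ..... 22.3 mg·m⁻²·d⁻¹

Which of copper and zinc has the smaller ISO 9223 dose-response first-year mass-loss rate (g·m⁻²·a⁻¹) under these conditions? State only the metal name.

copper: f(T) = -0.080·(T−10) [T>10 °C] = -1.2880
  sulphur-dioxide contribution → 0.3478 μm/a
  chloride contribution → 1.816 μm/a
  total first-year rate 2.164 μm/a
  mass loss = 2.164 μm/a × 8.96 g/cm³ = 19.39 g·m⁻²·a⁻¹
zinc: temperature factor f = -0.071·(16.1) = -1.1431
  sulphur-dioxide contribution → 0.4448 μm/a
  chloride contribution → 1.864 μm/a
  total first-year rate 2.308 μm/a
  mass loss = 2.308 μm/a × 7.14 g/cm³ = 16.48 g·m⁻²·a⁻¹
Ordering by g·m⁻²·a⁻¹: copper (19.4) > zinc (16.5)

zinc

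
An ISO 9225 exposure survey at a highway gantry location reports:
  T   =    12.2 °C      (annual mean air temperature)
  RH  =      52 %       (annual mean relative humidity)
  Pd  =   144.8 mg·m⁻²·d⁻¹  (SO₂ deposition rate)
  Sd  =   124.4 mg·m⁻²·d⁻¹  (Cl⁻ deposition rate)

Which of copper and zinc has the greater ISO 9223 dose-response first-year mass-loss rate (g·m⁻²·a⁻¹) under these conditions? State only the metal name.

zinc

copper: f(T) = -0.080·(T−10) [T>10 °C] = -0.1760
  sulphur-dioxide contribution → 0.3484 μm/a
  chloride contribution → 0.4456 μm/a
  total first-year rate 0.794 μm/a
  mass loss = 0.794 μm/a × 8.96 g/cm³ = 7.114 g·m⁻²·a⁻¹
zinc: f(T) = -0.071·(T−10) [T>10 °C] = -0.1562
  sulphur-dioxide contribution → 1.077 μm/a
  chloride contribution → 1.17 μm/a
  ⇒ r_corr(zinc) = 2.247 μm/a
  mass loss = 2.247 μm/a × 7.14 g/cm³ = 16.04 g·m⁻²·a⁻¹
Ordering by g·m⁻²·a⁻¹: zinc (16) > copper (7.11)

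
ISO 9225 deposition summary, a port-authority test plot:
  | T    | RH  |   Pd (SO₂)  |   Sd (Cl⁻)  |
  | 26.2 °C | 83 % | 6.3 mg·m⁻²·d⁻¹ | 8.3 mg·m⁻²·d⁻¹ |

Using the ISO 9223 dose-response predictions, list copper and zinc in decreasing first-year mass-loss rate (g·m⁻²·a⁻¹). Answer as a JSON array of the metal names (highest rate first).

copper: T>10 °C ⇒ hinge -0.080·(26.2−10) = -1.2960
  Pd branch = 0.0053·Pd^0.26·e^(0.059·RH+f) = 0.3133 μm/a
  Cl⁻ term: 0.01025·8.3^0.27·exp(0.036·83+0.049·26.2) = 1.3
  r_corr = 0.3133 + 1.3 = 1.614 μm/a
  mass loss = 1.614 μm/a × 8.96 g/cm³ = 14.46 g·m⁻²·a⁻¹
zinc: T>10 °C ⇒ hinge -0.071·(26.2−10) = -1.1502
  SO₂ term: 0.0129·6.3^0.44·exp(0.046·83-1.1502) = 0.4177
  Cl⁻ term: 0.0175·8.3^0.57·exp(0.008·83+0.085·26.2) = 1.053
  r_corr = 0.4177 + 1.053 = 1.471 μm/a
  mass loss = 1.471 μm/a × 7.14 g/cm³ = 10.5 g·m⁻²·a⁻¹
Ordering by g·m⁻²·a⁻¹: copper (14.5) > zinc (10.5)

["copper", "zinc"]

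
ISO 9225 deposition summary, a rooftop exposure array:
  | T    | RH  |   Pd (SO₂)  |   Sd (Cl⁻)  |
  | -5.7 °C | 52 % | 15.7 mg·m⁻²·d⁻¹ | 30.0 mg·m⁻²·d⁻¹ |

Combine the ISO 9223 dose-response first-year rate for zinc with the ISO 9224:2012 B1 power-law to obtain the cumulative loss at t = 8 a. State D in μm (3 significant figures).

D(8) = 2.03 μm

zinc: temperature factor f = +0.038·(-15.7) = -0.5966
  SO₂ term: 0.0129·15.7^0.44·exp(0.046·52-0.5966) = 0.2609
  Cl⁻ term: 0.0175·30.0^0.57·exp(0.008·52+0.085·-5.7) = 0.1136
  r_corr = 0.2609 + 0.1136 = 0.3745 μm/a
Power-law: D(8) = r_corr · 8^0.813
  D(8) = 0.3745 × 8^0.813 = 0.3745 × 5.423 = 2.031 μm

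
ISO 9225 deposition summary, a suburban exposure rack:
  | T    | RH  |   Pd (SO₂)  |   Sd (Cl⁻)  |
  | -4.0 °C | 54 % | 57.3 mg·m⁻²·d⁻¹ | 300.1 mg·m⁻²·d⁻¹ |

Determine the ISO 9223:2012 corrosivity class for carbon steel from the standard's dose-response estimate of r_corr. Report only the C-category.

carbon steel: temperature factor f = +0.150·(-14.0) = -2.1000
  Pd branch = 1.77·Pd^0.52·e^(0.02·RH+f) = 5.239 μm/a
  Cl⁻ term: 0.102·300.1^0.62·exp(0.033·54+0.04·-4.0) = 17.74
  sum: 5.239 + 17.74 → r_corr = 22.98 μm/a
ISO 9223 Table 2 (carbon steel): 1.3 < 23 ≤ 25 μm/a ⇒ C2

C2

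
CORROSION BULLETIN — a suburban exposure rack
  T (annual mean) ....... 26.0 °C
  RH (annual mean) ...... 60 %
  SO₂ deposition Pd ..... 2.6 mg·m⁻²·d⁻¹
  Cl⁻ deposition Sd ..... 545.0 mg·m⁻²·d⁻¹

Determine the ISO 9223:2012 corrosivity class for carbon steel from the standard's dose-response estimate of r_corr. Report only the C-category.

C5

carbon steel: T>10 °C ⇒ hinge -0.054·(26.0−10) = -0.8640
  Pd branch = 1.77·Pd^0.52·e^(0.02·RH+f) = 4.071 μm/a
  Cl⁻ term: 0.102·545.0^0.62·exp(0.033·60+0.04·26.0) = 103.9
  sum: 4.071 + 103.9 → r_corr = 108 μm/a
Category bounds: 80…200 μm/a bracket r_corr ⇒ C5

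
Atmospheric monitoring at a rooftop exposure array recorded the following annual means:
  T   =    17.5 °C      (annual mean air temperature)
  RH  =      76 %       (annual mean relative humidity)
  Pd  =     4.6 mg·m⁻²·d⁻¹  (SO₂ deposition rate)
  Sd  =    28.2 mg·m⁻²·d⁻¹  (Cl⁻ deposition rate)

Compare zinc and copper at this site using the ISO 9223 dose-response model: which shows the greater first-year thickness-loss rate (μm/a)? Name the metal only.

zinc

zinc: temperature factor f = -0.071·(7.5) = -0.5325
  sulphur-dioxide contribution → 0.4889 μm/a
  chloride contribution → 0.9544 μm/a
  total first-year rate 1.443 μm/a
copper: f(T) = -0.080·(T−10) [T>10 °C] = -0.6000
  sulphur-dioxide contribution → 0.3832 μm/a
  chloride contribution → 0.9182 μm/a
  ⇒ r_corr(copper) = 1.301 μm/a
Ordering by μm/a: zinc (1.44) > copper (1.3)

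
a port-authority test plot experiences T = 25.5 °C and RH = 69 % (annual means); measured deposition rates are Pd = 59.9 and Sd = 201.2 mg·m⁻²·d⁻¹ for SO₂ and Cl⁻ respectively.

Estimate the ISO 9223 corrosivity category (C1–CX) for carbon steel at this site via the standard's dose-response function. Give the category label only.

C5

carbon steel: f(T) = -0.054·(T−10) [T>10 °C] = -0.8370
  SO₂ term: 1.77·59.9^0.52·exp(0.02·69-0.8370) = 25.59
  Cl⁻ term: 0.102·201.2^0.62·exp(0.033·69+0.04·25.5) = 73.91
  r_corr = 25.59 + 73.91 = 99.5 μm/a
99.5 μm/a falls in (80, 200] for carbon steel → category C5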